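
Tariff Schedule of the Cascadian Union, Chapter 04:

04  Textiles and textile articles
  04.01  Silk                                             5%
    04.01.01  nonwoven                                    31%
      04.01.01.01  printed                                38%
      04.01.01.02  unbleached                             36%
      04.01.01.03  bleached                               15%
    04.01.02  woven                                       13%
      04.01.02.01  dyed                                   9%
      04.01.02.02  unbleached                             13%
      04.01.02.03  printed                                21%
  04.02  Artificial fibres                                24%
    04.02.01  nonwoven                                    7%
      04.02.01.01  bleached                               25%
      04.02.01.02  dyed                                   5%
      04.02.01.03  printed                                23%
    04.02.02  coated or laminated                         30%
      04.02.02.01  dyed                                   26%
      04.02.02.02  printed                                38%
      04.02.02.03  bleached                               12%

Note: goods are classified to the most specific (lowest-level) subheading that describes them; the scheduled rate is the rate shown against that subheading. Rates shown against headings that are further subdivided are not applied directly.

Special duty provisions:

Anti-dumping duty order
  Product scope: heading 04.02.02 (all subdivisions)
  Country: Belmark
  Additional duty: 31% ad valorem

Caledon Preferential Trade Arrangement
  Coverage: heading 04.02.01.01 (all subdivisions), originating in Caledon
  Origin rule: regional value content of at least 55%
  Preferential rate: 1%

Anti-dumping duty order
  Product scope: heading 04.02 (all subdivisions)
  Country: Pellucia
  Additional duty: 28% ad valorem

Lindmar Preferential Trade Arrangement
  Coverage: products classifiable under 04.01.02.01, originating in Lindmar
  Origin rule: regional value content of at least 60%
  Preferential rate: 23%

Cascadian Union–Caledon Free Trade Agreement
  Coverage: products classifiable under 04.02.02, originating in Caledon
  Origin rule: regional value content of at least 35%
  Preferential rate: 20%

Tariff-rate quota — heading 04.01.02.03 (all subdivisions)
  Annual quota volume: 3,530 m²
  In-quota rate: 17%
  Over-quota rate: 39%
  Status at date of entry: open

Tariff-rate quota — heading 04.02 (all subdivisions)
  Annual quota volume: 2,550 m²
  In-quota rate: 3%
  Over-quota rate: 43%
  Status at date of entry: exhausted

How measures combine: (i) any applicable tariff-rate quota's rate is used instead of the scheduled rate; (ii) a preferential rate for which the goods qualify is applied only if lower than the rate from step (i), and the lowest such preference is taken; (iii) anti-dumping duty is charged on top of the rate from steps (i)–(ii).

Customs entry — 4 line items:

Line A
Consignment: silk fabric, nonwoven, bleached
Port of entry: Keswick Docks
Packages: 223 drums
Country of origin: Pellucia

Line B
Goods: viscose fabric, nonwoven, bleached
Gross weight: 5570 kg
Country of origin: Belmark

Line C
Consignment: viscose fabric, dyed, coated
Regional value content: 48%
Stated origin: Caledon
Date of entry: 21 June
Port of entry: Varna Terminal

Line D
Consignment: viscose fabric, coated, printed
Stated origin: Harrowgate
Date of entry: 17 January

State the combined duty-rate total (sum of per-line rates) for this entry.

121%

Line A: silk → 04.01; nonwoven → 04.01.01; bleached → 04.01.01.03. Scheduled 15%. No special measure applies. → 15%.
Line B: viscose → 04.02; nonwoven → 04.02.01; bleached → 04.02.01.01. Scheduled 25%. quota on 04.02 exhausted → over-quota 43%. → 43%.
Line C: viscose → 04.02; coated → 04.02.02; dyed → 04.02.02.01. Scheduled 26%. quota on 04.02 exhausted → over-quota 43%; Caledon agreement on 04.02.01.01: 04.02.02.01 not covered; Caledon agreement on 04.02.02: RVC ≥ 35% → 20% available; preferential 20%. → 20%.
Line D: viscose → 04.02; coated → 04.02.02; printed → 04.02.02.02. Scheduled 38%. quota on 04.02 exhausted → over-quota 43%. → 43%.
Sum: 15% + 43% + 20% + 43% = 121%.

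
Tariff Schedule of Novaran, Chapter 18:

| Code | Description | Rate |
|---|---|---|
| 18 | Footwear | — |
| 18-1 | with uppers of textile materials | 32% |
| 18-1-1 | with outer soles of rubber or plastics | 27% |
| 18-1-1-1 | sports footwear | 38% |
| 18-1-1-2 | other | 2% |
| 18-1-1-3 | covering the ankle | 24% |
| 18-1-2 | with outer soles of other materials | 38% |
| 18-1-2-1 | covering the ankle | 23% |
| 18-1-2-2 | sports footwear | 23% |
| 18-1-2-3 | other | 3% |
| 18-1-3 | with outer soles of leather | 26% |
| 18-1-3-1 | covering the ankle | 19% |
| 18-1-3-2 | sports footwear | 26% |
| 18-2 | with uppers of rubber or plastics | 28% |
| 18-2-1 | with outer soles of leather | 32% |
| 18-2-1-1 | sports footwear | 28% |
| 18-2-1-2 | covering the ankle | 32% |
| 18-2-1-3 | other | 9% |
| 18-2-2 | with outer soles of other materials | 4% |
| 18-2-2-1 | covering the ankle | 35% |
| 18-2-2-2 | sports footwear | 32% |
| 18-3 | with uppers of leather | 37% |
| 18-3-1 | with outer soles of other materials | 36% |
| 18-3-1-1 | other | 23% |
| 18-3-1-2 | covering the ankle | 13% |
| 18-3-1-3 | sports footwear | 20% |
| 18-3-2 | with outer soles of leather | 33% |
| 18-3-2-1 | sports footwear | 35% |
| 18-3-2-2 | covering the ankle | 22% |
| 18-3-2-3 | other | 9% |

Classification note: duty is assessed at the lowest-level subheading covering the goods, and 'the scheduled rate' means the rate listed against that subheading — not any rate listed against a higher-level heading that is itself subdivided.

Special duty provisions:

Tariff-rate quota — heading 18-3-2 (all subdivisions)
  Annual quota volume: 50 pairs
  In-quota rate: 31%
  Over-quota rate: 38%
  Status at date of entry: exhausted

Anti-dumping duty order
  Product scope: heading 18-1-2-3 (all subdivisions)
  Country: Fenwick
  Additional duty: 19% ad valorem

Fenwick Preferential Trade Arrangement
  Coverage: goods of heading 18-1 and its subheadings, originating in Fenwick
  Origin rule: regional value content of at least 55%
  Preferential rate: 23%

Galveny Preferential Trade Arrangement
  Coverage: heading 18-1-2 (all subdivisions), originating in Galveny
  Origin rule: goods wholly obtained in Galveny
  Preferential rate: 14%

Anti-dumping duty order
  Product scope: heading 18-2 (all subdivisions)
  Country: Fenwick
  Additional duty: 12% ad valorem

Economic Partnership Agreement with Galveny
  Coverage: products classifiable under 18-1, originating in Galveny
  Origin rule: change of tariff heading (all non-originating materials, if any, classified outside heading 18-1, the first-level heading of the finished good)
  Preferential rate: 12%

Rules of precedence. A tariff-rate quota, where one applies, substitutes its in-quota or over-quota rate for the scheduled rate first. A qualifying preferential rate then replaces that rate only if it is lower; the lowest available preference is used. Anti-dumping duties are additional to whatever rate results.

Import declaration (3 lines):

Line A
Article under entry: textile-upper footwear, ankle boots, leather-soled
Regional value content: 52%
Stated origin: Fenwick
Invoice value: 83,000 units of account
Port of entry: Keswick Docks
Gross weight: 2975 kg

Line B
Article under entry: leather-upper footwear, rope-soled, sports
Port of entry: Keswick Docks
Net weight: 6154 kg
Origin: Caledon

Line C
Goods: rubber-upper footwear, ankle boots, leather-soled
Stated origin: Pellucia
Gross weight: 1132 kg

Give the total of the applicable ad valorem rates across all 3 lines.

71%

Line A: textile-upper → 18-1; leather-soled → 18-1-3; ankle boots → 18-1-3-1. Scheduled 19%. Fenwick agreement on 18-1: RVC < 55%. → 19%.
Line B: leather-upper → 18-3; rope-soled → 18-3-1; sports → 18-3-1-3. Scheduled 20%. No special measure applies. → 20%.
Line C: rubber-upper → 18-2; leather-soled → 18-2-1; ankle boots → 18-2-1-2. Scheduled 32%. No special measure applies. → 32%.
Sum: 19% + 20% + 32% = 71%.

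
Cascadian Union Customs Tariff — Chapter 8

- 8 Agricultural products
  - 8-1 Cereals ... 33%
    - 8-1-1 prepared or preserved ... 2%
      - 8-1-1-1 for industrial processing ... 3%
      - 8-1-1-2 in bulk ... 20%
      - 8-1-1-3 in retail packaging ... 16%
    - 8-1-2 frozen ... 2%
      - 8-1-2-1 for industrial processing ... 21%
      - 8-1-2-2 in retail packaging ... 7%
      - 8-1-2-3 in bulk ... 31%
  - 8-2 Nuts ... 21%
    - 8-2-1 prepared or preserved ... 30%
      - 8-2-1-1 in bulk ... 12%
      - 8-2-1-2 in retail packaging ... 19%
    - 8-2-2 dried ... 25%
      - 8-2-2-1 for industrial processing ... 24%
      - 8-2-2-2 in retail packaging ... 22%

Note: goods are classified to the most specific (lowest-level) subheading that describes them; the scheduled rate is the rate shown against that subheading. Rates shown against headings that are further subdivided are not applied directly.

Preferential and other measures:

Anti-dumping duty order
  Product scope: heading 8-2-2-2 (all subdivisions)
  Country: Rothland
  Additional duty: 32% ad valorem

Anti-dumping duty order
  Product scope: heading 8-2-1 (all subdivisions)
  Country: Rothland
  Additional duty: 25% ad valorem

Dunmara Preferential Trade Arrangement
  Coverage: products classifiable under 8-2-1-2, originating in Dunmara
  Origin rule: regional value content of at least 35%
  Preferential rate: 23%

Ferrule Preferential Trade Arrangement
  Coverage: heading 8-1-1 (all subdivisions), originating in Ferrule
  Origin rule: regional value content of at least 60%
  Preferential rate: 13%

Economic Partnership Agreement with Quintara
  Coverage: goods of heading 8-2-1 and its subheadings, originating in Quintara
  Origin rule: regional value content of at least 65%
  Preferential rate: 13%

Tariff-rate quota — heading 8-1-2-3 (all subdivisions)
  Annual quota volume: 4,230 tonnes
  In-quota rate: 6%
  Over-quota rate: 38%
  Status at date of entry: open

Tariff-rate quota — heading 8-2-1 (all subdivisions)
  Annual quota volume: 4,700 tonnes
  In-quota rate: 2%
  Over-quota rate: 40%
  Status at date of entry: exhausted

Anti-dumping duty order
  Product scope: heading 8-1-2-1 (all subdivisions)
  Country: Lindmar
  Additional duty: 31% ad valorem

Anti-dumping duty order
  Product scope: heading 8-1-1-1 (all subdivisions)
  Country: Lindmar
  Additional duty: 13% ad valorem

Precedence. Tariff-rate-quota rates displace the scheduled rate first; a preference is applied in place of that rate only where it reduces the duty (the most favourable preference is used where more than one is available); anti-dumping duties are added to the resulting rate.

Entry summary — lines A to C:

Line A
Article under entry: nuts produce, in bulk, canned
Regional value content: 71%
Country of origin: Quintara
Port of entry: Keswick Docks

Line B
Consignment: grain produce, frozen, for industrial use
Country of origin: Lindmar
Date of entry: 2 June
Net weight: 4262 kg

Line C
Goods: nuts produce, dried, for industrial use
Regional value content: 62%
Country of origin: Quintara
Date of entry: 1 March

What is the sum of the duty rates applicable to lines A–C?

Line A: nuts → 8-2; canned → 8-2-1; in bulk → 8-2-1-1. Scheduled 12%. quota on 8-2-1 exhausted → over-quota 40%; Quintara agreement on 8-2-1: RVC ≥ 65% → 13% available; preferential 13%. → 13%.
Line B: grain → 8-1; frozen → 8-1-2; for industrial use → 8-1-2-1. Scheduled 21%. anti-dumping (Lindmar, 8-1-2-1): +31%; total 21% + 31% = 52%. → 52%.
Line C: nuts → 8-2; dried → 8-2-2; for industrial use → 8-2-2-1. Scheduled 24%. Quintara agreement on 8-2-1: 8-2-2-1 not covered. → 24%.
Sum: 13% + 52% + 24% = 89%.

89%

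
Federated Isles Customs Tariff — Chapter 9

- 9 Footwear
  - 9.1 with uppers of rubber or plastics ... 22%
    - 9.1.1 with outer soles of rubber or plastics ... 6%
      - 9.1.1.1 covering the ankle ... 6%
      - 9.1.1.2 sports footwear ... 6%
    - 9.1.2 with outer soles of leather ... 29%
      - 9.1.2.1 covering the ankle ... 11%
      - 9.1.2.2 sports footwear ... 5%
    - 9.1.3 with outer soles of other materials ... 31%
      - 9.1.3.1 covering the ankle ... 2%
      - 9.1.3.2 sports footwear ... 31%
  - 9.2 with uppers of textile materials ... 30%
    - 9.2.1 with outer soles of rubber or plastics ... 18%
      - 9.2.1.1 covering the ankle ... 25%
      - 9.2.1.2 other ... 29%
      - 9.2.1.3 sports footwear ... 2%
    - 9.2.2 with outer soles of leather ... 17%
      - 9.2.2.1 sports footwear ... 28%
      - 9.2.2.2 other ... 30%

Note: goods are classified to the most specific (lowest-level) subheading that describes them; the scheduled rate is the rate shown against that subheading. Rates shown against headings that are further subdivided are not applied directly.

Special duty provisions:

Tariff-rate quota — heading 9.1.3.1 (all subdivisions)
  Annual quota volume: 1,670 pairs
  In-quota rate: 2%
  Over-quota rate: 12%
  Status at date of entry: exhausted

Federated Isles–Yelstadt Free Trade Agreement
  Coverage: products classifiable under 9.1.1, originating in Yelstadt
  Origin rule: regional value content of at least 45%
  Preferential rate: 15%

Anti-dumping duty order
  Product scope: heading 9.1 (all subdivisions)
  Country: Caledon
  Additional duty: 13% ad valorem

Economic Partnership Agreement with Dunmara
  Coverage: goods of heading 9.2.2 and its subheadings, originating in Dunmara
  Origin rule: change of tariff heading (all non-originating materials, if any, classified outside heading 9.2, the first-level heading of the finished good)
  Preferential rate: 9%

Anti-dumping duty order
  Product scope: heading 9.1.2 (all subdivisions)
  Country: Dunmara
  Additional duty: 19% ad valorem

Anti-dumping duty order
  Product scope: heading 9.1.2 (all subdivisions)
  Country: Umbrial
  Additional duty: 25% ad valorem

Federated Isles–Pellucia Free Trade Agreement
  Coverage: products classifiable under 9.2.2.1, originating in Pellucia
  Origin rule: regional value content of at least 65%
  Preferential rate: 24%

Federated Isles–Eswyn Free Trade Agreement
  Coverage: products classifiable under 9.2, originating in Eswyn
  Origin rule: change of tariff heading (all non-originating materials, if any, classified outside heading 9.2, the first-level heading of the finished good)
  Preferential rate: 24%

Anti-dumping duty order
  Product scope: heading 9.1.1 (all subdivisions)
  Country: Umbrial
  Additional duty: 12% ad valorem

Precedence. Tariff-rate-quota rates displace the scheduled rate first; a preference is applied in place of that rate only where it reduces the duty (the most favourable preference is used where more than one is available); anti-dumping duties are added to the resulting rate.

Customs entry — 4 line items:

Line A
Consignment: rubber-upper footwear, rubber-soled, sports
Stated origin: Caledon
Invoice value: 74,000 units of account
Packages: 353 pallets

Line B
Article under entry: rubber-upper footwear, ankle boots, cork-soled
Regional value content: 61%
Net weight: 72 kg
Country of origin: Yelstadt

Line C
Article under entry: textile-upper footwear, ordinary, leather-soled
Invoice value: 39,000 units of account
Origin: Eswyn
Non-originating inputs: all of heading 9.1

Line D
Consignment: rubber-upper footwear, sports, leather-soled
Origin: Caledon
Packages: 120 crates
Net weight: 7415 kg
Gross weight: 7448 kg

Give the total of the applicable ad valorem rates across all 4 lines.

73%

Line A: rubber-upper → 9.1; rubber-soled → 9.1.1; sports → 9.1.1.2. Scheduled 6%. anti-dumping (Caledon, 9.1): +13%; total 6% + 13% = 19%. → 19%.
Line B: rubber-upper → 9.1; cork-soled → 9.1.3; ankle boots → 9.1.3.1. Scheduled 2%. quota on 9.1.3.1 exhausted → over-quota 12%; Yelstadt agreement on 9.1.1: 9.1.3.1 not covered. → 12%.
Line C: textile-upper → 9.2; leather-soled → 9.2.2; ordinary → 9.2.2.2. Scheduled 30%. Eswyn agreement on 9.2: CTH met → 24% available; preferential 24%. → 24%.
Line D: rubber-upper → 9.1; leather-soled → 9.1.2; sports → 9.1.2.2. Scheduled 5%. anti-dumping (Caledon, 9.1): +13%; total 5% + 13% = 18%. → 18%.
Sum: 19% + 12% + 24% + 18% = 73%.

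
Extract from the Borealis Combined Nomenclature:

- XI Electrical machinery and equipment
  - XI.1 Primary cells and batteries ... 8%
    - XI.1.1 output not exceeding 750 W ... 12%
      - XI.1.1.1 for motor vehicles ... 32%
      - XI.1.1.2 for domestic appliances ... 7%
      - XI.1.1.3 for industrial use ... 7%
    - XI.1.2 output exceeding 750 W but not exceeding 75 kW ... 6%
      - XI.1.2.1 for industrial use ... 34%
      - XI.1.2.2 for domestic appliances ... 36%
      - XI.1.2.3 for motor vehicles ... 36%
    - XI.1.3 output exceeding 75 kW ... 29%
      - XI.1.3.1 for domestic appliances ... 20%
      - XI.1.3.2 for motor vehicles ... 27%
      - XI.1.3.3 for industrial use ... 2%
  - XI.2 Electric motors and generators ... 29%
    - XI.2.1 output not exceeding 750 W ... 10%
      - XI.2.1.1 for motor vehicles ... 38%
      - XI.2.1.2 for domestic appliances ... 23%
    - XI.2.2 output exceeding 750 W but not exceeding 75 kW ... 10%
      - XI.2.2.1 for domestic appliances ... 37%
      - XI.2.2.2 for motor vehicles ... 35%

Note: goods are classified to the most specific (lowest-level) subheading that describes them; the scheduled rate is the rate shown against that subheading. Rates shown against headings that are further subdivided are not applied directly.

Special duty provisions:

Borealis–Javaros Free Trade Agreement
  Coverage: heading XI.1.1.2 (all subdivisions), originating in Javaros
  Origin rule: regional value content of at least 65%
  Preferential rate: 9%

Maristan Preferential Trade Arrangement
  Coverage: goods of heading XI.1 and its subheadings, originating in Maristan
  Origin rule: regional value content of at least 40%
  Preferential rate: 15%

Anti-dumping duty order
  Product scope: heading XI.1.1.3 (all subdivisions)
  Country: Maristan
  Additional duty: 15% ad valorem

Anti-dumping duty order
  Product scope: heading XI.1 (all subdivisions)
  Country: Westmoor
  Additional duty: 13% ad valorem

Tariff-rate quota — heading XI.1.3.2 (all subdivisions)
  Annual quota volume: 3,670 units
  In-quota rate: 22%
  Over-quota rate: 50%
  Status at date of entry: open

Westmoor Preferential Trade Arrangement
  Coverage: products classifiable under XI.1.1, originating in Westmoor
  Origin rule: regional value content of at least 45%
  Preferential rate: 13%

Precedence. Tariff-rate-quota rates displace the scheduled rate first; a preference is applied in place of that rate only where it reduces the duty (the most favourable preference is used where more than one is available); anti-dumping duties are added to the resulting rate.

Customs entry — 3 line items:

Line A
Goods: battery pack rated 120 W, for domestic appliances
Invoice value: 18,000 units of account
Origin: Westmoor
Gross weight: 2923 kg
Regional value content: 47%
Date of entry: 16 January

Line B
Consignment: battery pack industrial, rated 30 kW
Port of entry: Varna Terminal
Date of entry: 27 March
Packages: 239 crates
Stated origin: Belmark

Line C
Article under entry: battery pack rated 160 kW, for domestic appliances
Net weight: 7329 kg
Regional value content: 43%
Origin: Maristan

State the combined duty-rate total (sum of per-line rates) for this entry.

Line A: battery pack → XI.1; rated 120 W → XI.1.1; for domestic appliances → XI.1.1.2. Scheduled 7%. Westmoor agreement on XI.1.1: RVC ≥ 45% → 13% available; preference 13% not lower than 7% → no reduction; anti-dumping (Westmoor, XI.1): +13%; total 7% + 13% = 20%. → 20%.
Line B: battery pack → XI.1; rated 30 kW → XI.1.2; industrial → XI.1.2.1. Scheduled 34%. No special measure applies. → 34%.
Line C: battery pack → XI.1; rated 160 kW → XI.1.3; for domestic appliances → XI.1.3.1. Scheduled 20%. Maristan agreement on XI.1: RVC ≥ 40% → 15% available; preferential 15%. → 15%.
Sum: 20% + 34% + 15% = 69%.

69%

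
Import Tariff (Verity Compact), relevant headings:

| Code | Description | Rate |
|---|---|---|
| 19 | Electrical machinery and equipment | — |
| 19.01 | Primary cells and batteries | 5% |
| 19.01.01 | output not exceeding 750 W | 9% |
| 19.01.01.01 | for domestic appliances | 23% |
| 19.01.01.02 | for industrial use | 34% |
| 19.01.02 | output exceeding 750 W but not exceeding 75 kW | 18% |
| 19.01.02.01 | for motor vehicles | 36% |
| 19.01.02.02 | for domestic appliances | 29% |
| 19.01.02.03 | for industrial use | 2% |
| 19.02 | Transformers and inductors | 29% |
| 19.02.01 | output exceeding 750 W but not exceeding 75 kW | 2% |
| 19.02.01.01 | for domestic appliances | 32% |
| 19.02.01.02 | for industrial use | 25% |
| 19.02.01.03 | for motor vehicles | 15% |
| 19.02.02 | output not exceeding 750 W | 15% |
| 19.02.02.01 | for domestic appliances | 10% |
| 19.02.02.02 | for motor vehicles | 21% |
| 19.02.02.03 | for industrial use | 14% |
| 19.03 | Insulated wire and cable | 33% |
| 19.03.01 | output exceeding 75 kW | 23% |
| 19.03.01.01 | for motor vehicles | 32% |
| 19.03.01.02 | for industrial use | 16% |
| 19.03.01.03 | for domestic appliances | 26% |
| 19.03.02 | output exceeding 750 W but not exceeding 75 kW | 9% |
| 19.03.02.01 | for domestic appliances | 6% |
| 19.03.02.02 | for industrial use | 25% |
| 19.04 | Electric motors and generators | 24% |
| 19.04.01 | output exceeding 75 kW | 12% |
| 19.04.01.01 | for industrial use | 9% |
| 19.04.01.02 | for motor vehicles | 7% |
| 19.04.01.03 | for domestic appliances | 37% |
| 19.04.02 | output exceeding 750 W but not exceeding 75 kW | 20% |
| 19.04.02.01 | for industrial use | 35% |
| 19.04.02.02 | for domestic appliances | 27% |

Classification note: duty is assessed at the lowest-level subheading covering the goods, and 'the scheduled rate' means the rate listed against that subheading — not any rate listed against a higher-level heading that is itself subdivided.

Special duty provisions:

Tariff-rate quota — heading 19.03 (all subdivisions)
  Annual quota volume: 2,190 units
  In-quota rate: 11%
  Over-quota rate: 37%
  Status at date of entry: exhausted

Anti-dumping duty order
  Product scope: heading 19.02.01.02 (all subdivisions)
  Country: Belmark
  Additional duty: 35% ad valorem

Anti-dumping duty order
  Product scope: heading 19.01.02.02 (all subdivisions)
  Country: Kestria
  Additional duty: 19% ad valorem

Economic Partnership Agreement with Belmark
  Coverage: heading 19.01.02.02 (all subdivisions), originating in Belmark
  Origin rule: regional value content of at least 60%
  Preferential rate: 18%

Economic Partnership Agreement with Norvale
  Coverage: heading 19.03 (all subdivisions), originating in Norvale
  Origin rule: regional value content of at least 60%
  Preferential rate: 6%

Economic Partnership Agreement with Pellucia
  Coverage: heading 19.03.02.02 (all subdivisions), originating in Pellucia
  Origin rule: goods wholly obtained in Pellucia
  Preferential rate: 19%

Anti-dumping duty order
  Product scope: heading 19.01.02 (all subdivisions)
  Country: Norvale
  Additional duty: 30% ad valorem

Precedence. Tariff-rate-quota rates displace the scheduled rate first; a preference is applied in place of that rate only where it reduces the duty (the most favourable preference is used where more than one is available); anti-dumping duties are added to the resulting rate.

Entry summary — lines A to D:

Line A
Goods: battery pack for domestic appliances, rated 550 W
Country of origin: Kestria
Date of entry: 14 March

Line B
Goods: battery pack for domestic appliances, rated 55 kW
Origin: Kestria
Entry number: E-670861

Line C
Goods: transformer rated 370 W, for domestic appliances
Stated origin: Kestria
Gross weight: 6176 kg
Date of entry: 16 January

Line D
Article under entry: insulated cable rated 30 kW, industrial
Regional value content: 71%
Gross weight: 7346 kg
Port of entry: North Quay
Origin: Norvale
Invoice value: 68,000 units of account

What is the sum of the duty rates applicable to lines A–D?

87%

Line A: battery pack → 19.01; rated 550 W → 19.01.01; for domestic appliances → 19.01.01.01. Scheduled 23%. No special measure applies. → 23%.
Line B: battery pack → 19.01; rated 55 kW → 19.01.02; for domestic appliances → 19.01.02.02. Scheduled 29%. anti-dumping (Kestria, 19.01.02.02): +19%; total 29% + 19% = 48%. → 48%.
Line C: transformer → 19.02; rated 370 W → 19.02.02; for domestic appliances → 19.02.02.01. Scheduled 10%. No special measure applies. → 10%.
Line D: insulated cable → 19.03; rated 30 kW → 19.03.02; industrial → 19.03.02.02. Scheduled 25%. quota on 19.03 exhausted → over-quota 37%; Norvale agreement on 19.03: RVC ≥ 60% → 6% available; preferential 6%. → 6%.
Sum: 23% + 48% + 10% + 6% = 87%.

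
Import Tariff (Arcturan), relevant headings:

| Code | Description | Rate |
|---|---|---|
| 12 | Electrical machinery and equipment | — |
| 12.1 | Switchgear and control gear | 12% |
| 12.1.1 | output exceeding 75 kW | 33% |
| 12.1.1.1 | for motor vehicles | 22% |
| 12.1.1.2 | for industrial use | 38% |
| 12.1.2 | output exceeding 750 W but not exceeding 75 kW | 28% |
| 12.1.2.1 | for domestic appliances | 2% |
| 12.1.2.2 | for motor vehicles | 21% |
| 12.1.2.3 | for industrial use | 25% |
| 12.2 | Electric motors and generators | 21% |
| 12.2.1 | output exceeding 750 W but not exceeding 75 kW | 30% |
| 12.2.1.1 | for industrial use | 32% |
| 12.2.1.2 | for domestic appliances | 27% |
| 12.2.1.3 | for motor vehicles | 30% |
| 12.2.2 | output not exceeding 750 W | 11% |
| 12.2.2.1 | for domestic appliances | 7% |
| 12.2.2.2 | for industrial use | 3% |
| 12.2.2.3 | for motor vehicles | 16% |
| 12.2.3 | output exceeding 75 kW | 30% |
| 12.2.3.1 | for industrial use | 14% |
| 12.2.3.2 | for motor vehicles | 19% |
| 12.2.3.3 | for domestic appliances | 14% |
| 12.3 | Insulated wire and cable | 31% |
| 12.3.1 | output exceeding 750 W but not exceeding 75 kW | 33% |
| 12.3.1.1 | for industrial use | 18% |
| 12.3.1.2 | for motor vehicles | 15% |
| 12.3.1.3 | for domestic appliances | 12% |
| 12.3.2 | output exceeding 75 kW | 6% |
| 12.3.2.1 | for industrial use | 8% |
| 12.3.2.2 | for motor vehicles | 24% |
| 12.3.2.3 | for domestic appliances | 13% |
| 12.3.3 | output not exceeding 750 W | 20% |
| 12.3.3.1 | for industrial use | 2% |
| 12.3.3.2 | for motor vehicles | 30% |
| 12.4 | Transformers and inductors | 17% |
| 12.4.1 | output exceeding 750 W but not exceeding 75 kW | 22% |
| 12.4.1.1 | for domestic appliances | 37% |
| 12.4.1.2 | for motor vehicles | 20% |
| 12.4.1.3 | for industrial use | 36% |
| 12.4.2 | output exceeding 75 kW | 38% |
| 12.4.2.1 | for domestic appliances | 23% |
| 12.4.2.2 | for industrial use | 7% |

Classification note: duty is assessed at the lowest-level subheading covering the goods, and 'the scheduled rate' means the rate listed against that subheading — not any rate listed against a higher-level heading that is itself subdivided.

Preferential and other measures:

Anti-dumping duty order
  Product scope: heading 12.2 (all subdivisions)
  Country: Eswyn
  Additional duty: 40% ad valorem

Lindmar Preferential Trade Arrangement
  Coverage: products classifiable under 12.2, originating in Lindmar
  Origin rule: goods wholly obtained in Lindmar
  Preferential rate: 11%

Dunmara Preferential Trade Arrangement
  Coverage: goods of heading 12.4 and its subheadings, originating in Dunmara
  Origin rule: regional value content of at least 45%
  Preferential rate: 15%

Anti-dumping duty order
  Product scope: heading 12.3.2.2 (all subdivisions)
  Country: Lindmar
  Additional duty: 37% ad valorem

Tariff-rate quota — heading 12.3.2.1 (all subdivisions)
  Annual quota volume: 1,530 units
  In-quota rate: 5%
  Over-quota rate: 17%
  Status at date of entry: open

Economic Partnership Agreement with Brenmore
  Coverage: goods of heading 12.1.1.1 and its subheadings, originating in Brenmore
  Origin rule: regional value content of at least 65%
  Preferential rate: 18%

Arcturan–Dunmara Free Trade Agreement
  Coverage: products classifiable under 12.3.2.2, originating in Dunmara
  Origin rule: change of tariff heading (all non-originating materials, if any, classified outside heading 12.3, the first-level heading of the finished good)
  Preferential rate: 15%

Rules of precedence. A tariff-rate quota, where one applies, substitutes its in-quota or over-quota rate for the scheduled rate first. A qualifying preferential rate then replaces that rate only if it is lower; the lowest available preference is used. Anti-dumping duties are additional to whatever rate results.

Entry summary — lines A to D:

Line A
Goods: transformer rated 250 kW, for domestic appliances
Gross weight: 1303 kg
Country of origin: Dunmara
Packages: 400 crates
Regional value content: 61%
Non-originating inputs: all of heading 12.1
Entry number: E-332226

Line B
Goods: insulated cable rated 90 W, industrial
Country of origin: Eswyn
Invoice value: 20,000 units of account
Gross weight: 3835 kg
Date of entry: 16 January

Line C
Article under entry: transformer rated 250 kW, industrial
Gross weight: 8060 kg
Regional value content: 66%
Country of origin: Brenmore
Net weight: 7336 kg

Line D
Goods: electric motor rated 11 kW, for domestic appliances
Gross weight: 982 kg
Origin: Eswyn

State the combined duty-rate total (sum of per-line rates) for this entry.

91%

Line A: transformer → 12.4; rated 250 kW → 12.4.2; for domestic appliances → 12.4.2.1. Scheduled 23%. Dunmara agreement on 12.4: RVC ≥ 45% → 15% available; Dunmara agreement on 12.3.2.2: 12.4.2.1 not covered; preferential 15%. → 15%.
Line B: insulated cable → 12.3; rated 90 W → 12.3.3; industrial → 12.3.3.1. Scheduled 2%. No special measure applies. → 2%.
Line C: transformer → 12.4; rated 250 kW → 12.4.2; industrial → 12.4.2.2. Scheduled 7%. Brenmore agreement on 12.1.1.1: 12.4.2.2 not covered. → 7%.
Line D: electric motor → 12.2; rated 11 kW → 12.2.1; for domestic appliances → 12.2.1.2. Scheduled 27%. anti-dumping (Eswyn, 12.2): +40%; total 27% + 40% = 67%. → 67%.
Sum: 15% + 2% + 7% + 67% = 91%.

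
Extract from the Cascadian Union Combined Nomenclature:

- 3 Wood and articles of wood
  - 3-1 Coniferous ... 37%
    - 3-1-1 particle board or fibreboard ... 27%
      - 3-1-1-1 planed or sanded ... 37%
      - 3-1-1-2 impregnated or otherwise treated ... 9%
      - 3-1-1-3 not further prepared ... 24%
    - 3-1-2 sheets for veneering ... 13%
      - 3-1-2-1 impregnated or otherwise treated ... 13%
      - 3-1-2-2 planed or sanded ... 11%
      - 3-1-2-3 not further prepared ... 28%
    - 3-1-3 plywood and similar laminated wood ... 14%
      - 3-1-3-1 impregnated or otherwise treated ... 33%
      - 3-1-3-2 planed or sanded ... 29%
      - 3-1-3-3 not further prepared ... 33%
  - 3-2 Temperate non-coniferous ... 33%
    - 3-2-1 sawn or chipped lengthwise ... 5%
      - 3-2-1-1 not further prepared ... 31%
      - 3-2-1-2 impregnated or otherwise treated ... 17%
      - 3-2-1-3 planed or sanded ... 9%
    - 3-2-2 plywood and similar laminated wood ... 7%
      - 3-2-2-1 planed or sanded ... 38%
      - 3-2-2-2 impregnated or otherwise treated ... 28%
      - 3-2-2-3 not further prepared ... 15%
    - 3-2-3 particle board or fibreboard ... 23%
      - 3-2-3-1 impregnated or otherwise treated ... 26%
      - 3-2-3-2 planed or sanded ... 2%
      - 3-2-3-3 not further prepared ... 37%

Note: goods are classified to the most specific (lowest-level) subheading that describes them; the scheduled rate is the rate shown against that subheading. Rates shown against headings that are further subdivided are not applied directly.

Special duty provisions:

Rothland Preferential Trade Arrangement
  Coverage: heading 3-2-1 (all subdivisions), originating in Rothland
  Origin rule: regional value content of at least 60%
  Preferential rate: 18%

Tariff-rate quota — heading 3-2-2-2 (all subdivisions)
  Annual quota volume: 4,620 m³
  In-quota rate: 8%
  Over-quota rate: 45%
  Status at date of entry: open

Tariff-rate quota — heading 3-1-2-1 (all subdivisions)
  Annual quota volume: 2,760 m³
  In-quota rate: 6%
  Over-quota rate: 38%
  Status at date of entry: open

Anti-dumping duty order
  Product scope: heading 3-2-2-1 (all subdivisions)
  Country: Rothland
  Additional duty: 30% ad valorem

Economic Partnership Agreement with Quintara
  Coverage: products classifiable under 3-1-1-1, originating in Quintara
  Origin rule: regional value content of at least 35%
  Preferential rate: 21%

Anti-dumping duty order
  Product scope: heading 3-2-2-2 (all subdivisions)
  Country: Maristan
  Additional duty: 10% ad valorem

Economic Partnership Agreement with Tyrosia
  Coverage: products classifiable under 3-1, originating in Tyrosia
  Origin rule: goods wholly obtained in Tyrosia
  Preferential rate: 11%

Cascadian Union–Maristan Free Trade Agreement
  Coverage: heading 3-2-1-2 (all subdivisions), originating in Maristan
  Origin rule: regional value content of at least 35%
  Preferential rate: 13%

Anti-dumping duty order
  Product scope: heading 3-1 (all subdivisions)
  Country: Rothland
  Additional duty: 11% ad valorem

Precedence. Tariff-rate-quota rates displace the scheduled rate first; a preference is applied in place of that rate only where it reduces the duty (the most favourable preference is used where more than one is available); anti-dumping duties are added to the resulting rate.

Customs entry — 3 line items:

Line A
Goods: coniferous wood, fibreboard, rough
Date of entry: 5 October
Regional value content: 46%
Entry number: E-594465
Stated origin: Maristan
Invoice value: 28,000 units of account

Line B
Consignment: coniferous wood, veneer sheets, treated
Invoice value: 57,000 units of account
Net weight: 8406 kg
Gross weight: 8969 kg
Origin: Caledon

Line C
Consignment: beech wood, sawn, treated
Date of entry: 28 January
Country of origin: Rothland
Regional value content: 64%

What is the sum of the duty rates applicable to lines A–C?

Line A: coniferous → 3-1; fibreboard → 3-1-1; rough → 3-1-1-3. Scheduled 24%. Maristan agreement on 3-2-1-2: 3-1-1-3 not covered. → 24%.
Line B: coniferous → 3-1; veneer sheets → 3-1-2; treated → 3-1-2-1. Scheduled 13%. quota on 3-1-2-1 open → in-quota 6%. → 6%.
Line C: beech → 3-2; sawn → 3-2-1; treated → 3-2-1-2. Scheduled 17%. Rothland agreement on 3-2-1: RVC ≥ 60% → 18% available; preference 18% not lower than 17% → no reduction. → 17%.
Sum: 24% + 6% + 17% = 47%.

47%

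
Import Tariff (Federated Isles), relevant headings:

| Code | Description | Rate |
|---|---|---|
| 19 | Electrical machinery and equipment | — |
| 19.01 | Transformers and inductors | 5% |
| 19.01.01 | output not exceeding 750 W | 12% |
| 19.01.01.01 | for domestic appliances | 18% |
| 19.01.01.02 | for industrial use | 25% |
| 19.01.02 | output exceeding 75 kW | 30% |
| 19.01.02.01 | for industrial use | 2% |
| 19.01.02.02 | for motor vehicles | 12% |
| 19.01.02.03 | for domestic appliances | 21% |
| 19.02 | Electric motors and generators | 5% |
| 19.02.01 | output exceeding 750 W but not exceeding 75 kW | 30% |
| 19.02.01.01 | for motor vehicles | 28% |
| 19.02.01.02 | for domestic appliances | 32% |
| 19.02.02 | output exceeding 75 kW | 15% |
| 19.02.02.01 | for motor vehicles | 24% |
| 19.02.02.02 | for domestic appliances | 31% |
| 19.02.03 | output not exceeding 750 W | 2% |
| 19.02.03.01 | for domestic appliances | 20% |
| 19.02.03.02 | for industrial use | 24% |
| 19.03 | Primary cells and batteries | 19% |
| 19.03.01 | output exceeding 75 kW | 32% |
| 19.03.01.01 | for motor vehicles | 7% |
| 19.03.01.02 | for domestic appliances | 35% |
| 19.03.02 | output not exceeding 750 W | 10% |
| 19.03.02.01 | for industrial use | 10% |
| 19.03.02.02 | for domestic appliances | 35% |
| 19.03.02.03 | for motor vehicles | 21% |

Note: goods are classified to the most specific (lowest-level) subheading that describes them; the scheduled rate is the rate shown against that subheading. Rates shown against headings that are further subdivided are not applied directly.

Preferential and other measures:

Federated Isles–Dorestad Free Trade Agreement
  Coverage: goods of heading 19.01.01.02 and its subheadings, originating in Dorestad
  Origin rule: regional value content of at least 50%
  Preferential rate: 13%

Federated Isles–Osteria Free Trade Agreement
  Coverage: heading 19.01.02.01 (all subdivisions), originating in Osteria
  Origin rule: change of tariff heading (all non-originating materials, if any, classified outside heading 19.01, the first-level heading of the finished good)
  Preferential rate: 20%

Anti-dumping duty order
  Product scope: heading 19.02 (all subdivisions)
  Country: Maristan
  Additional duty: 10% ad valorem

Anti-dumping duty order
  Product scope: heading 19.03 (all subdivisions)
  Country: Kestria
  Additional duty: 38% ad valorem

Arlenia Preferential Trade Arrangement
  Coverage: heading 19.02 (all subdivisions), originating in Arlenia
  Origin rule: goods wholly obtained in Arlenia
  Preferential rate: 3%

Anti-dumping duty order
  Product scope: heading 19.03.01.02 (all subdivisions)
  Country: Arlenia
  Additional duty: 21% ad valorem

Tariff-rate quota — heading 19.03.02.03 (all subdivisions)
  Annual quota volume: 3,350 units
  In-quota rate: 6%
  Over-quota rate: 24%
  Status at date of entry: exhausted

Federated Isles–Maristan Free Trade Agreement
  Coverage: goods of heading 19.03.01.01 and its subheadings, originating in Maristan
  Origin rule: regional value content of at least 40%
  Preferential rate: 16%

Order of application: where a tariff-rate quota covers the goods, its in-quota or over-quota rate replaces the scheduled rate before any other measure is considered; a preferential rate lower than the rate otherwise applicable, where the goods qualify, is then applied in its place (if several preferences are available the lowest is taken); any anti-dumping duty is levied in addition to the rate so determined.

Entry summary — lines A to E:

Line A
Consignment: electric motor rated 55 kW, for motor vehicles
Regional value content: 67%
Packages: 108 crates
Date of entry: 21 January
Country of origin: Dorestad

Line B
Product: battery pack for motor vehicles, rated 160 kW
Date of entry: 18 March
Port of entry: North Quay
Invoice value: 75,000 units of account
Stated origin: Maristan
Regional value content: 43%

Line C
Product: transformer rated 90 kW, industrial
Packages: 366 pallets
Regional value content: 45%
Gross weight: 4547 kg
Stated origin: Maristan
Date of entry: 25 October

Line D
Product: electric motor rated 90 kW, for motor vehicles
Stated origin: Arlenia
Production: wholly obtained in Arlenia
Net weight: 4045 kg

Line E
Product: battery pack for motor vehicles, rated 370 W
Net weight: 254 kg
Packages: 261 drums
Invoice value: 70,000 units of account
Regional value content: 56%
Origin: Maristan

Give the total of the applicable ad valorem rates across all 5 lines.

Line A: electric motor → 19.02; rated 55 kW → 19.02.01; for motor vehicles → 19.02.01.01. Scheduled 28%. Dorestad agreement on 19.01.01.02: 19.02.01.01 not covered. → 28%.
Line B: battery pack → 19.03; rated 160 kW → 19.03.01; for motor vehicles → 19.03.01.01. Scheduled 7%. Maristan agreement on 19.03.01.01: RVC ≥ 40% → 16% available; preference 16% not lower than 7% → no reduction. → 7%.
Line C: transformer → 19.01; rated 90 kW → 19.01.02; industrial → 19.01.02.01. Scheduled 2%. Maristan agreement on 19.03.01.01: 19.01.02.01 not covered. → 2%.
Line D: electric motor → 19.02; rated 90 kW → 19.02.02; for motor vehicles → 19.02.02.01. Scheduled 24%. Arlenia agreement on 19.02: wholly obtained → 3% available; preferential 3%. → 3%.
Line E: battery pack → 19.03; rated 370 W → 19.03.02; for motor vehicles → 19.03.02.03. Scheduled 21%. quota on 19.03.02.03 exhausted → over-quota 24%; Maristan agreement on 19.03.01.01: 19.03.02.03 not covered. → 24%.
Sum: 28% + 7% + 2% + 3% + 24% = 64%.

64%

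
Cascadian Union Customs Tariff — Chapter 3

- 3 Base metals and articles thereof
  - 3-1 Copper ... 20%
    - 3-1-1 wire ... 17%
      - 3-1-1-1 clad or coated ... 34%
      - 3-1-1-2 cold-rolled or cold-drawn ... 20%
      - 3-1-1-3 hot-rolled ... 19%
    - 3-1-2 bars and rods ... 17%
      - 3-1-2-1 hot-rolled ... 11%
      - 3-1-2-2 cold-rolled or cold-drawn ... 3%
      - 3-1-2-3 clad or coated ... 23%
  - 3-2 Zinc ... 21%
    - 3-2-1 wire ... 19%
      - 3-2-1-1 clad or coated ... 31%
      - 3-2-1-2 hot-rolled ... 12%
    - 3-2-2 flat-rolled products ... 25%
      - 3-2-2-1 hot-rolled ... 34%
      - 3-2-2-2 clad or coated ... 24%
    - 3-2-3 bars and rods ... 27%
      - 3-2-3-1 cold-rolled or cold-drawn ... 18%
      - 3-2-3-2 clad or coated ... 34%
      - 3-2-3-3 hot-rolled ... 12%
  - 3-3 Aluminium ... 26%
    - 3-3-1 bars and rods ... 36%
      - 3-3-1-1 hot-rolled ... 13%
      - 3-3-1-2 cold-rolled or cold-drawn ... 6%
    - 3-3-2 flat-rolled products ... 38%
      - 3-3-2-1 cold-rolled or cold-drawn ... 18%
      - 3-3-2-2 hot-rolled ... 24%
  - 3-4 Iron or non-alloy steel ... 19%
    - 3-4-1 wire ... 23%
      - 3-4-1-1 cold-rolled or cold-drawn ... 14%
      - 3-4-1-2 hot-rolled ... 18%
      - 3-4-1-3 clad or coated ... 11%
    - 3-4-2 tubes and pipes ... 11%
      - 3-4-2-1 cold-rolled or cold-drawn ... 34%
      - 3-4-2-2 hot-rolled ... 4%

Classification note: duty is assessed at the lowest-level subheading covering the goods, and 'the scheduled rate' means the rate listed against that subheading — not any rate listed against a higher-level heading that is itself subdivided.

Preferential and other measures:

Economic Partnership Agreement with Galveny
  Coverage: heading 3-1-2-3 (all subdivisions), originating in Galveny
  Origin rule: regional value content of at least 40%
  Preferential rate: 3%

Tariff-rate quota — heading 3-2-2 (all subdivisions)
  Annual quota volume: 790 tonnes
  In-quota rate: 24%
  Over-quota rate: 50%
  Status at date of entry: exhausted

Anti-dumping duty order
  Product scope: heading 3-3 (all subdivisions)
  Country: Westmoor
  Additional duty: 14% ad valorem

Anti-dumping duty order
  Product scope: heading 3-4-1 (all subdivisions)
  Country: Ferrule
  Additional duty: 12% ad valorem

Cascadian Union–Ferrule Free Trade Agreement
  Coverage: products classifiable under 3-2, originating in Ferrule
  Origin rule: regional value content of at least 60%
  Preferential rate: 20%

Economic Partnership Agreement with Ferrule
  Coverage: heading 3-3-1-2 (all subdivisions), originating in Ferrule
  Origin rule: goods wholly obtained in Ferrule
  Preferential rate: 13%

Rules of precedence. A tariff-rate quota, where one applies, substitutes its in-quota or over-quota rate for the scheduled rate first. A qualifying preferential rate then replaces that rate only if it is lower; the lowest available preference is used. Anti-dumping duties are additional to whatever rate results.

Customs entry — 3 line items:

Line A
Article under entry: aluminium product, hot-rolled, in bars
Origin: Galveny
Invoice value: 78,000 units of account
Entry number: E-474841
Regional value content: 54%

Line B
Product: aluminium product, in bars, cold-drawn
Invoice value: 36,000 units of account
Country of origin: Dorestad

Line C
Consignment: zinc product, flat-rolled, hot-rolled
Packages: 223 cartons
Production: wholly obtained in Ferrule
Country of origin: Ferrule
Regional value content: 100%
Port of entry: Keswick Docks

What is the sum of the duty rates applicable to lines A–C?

39%

Line A: aluminium → 3-3; in bars → 3-3-1; hot-rolled → 3-3-1-1. Scheduled 13%. Galveny agreement on 3-1-2-3: 3-3-1-1 not covered. → 13%.
Line B: aluminium → 3-3; in bars → 3-3-1; cold-drawn → 3-3-1-2. Scheduled 6%. No special measure applies. → 6%.
Line C: zinc → 3-2; flat-rolled → 3-2-2; hot-rolled → 3-2-2-1. Scheduled 34%. quota on 3-2-2 exhausted → over-quota 50%; Ferrule agreement on 3-2: RVC ≥ 60% → 20% available; Ferrule agreement on 3-3-1-2: 3-2-2-1 not covered; preferential 20%. → 20%.
Sum: 13% + 6% + 20% = 39%.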